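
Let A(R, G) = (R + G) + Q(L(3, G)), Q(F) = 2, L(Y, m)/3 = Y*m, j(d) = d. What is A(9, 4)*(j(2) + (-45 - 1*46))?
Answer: -1335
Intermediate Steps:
L(Y, m) = 3*Y*m (L(Y, m) = 3*(Y*m) = 3*Y*m)
A(R, G) = 2 + G + R (A(R, G) = (R + G) + 2 = (G + R) + 2 = 2 + G + R)
A(9, 4)*(j(2) + (-45 - 1*46)) = (2 + 4 + 9)*(2 + (-45 - 1*46)) = 15*(2 + (-45 - 46)) = 15*(2 - 91) = 15*(-89) = -1335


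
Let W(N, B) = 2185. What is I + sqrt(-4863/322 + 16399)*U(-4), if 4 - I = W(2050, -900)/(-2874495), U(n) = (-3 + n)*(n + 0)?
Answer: 2300033/574899 + 2*sqrt(1698748030)/23 ≈ 3588.0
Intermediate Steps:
U(n) = n*(-3 + n) (U(n) = (-3 + n)*n = n*(-3 + n))
I = 2300033/574899 (I = 4 - 2185/(-2874495) = 4 - 2185*(-1)/2874495 = 4 - 1*(-437/574899) = 4 + 437/574899 = 2300033/574899 ≈ 4.0008)
I + sqrt(-4863/322 + 16399)*U(-4) = 2300033/574899 + sqrt(-4863/322 + 16399)*(-4*(-3 - 4)) = 2300033/574899 + sqrt(-4863*1/322 + 16399)*(-4*(-7)) = 2300033/574899 + sqrt(-4863/322 + 16399)*28 = 2300033/574899 + sqrt(5275615/322)*28 = 2300033/574899 + (sqrt(1698748030)/322)*28 = 2300033/574899 + 2*sqrt(1698748030)/23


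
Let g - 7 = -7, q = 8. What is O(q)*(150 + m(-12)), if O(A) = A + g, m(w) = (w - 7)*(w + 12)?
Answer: 1200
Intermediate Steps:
m(w) = (-7 + w)*(12 + w)
g = 0 (g = 7 - 7 = 0)
O(A) = A (O(A) = A + 0 = A)
O(q)*(150 + m(-12)) = 8*(150 + (-84 + (-12)² + 5*(-12))) = 8*(150 + (-84 + 144 - 60)) = 8*(150 + 0) = 8*150 = 1200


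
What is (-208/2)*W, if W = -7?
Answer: 728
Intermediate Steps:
(-208/2)*W = -208/2*(-7) = -16*13/2*(-7) = -104*(-7) = 728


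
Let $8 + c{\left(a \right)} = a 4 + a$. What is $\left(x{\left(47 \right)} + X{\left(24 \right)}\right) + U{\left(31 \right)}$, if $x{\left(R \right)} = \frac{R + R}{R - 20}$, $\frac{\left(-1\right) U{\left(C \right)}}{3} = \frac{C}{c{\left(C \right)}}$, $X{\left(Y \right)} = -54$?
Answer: $- \frac{67673}{1323} \approx -51.151$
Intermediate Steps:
$c{\left(a \right)} = -8 + 5 a$ ($c{\left(a \right)} = -8 + \left(a 4 + a\right) = -8 + \left(4 a + a\right) = -8 + 5 a$)
$U{\left(C \right)} = - \frac{3 C}{-8 + 5 C}$ ($U{\left(C \right)} = - 3 \frac{C}{-8 + 5 C} = - \frac{3 C}{-8 + 5 C}$)
$x{\left(R \right)} = \frac{2 R}{-20 + R}$
$\left(x{\left(47 \right)} + X{\left(24 \right)}\right) + U{\left(31 \right)} = \left(2 \cdot 47 \frac{1}{-20 + 47} - 54\right) - \frac{93}{-8 + 5 \cdot 31} = \left(2 \cdot 47 \cdot \frac{1}{27} - 54\right) - \frac{93}{-8 + 155} = \left(2 \cdot 47 \cdot \frac{1}{27} - 54\right) - \frac{93}{147} = \left(\frac{94}{27} - 54\right) - 93 \cdot \frac{1}{147} = - \frac{1364}{27} - \frac{31}{49} = - \frac{67673}{1323}$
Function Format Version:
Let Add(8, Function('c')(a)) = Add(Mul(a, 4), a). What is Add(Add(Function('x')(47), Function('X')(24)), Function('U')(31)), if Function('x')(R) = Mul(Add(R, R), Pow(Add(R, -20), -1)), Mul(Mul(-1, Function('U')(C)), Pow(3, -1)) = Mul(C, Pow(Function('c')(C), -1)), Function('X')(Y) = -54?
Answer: Rational(-67673, 1323) ≈ -51.151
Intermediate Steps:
Function('c')(a) = Add(-8, Mul(5, a)) (Function('c')(a) = Add(-8, Add(Mul(a, 4), a)) = Add(-8, Add(Mul(4, a), a)) = Add(-8, Mul(5, a)))
Function('U')(C) = Mul(-3, C, Pow(Add(-8, Mul(5, C)), -1)) (Function('U')(C) = Mul(-3, Mul(C, Pow(Add(-8, Mul(5, C)), -1))) = Mul(-3, C, Pow(Add(-8, Mul(5, C)), -1)))
Function('x')(R) = Mul(2, R, Pow(Add(-20, R), -1)) (Function('x')(R) = Mul(Mul(2, R), Pow(Add(-20, R), -1)) = Mul(2, R, Pow(Add(-20, R), -1)))
Add(Add(Function('x')(47), Function('X')(24)), Function('U')(31)) = Add(Add(Mul(2, 47, Pow(Add(-20, 47), -1)), -54), Mul(-3, 31, Pow(Add(-8, Mul(5, 31)), -1))) = Add(Add(Mul(2, 47, Pow(27, -1)), -54), Mul(-3, 31, Pow(Add(-8, 155), -1))) = Add(Add(Mul(2, 47, Rational(1, 27)), -54), Mul(-3, 31, Pow(147, -1))) = Add(Add(Rational(94, 27), -54), Mul(-3, 31, Rational(1, 147))) = Add(Rational(-1364, 27), Rational(-31, 49)) = Rational(-67673, 1323)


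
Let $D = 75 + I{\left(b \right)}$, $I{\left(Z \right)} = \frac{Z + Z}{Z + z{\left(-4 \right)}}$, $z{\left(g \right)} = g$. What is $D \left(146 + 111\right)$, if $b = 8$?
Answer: $20303$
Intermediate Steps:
$I{\left(Z \right)} = \frac{2 Z}{-4 + Z}$ ($I{\left(Z \right)} = \frac{Z + Z}{Z - 4} = \frac{2 Z}{-4 + Z}$)
$D = 79$ ($D = 75 + 2 \cdot 8 \frac{1}{-4 + 8} = 75 + 2 \cdot 8 \cdot \frac{1}{4} = 75 + 4 = 79$)
$D \left(146 + 111\right) = 79 \left(146 + 111\right) = 79 \cdot 257 = 20303$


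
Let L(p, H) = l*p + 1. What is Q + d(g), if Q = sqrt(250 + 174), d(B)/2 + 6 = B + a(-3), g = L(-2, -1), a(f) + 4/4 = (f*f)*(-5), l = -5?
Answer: -82 + 2*sqrt(106) ≈ -61.409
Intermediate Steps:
a(f) = -1 - 5*f**2 (a(f) = -1 + (f*f)*(-5) = -1 + f**2*(-5) = -1 - 5*f**2)
L(p, H) = 1 - 5*p (L(p, H) = -5*p + 1 = 1 - 5*p)
g = 11 (g = 1 - 5*(-2) = 1 + 10 = 11)
d(B) = -104 + 2*B (d(B) = -12 + 2*(B + (-1 - 5*(-3)**2)) = -12 + 2*(B + (-1 - 5*9)) = -12 + 2*(B + (-1 - 45)) = -12 + 2*(B - 46) = -12 + 2*(-46 + B) = -12 + (-92 + 2*B) = -104 + 2*B)
Q = 2*sqrt(106) (Q = sqrt(424) = 2*sqrt(106) ≈ 20.591)
Q + d(g) = 2*sqrt(106) + (-104 + 2*11) = 2*sqrt(106) + (-104 + 22) = 2*sqrt(106) - 82 = -82 + 2*sqrt(106)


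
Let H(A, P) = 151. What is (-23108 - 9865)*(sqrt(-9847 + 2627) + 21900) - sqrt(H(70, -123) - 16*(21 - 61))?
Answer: -722108700 - sqrt(791) - 1252974*I*sqrt(5) ≈ -7.2211e+8 - 2.8017e+6*I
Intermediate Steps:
(-23108 - 9865)*(sqrt(-9847 + 2627) + 21900) - sqrt(H(70, -123) - 16*(21 - 61)) = (-23108 - 9865)*(sqrt(-9847 + 2627) + 21900) - sqrt(151 - 16*(21 - 61)) = -32973*(sqrt(-7220) + 21900) - sqrt(151 - 16*(-40)) = -32973*(38*I*sqrt(5) + 21900) - sqrt(151 + 640) = -32973*(21900 + 38*I*sqrt(5)) - sqrt(791) = (-722108700 - 1252974*I*sqrt(5)) - sqrt(791) = -722108700 - sqrt(791) - 1252974*I*sqrt(5)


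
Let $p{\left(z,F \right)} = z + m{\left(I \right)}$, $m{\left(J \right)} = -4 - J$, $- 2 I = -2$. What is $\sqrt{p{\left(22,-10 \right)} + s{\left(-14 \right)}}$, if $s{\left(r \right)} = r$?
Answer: $\sqrt{3} \approx 1.732$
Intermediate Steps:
$I = 1$ ($I = \left(- \frac{1}{2}\right) \left(-2\right) = 1$)
$p{\left(z,F \right)} = -5 + z$ ($p{\left(z,F \right)} = z - 5 = -5 + z$)
$\sqrt{p{\left(22,-10 \right)} + s{\left(-14 \right)}} = \sqrt{\left(-5 + 22\right) - 14} = \sqrt{17 - 14} = \sqrt{3}$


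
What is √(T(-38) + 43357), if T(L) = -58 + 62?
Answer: √43361 ≈ 208.23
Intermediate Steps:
T(L) = 4
√(T(-38) + 43357) = √(4 + 43357) = √43361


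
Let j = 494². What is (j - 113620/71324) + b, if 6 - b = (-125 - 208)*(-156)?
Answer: 3425199709/17831 ≈ 1.9209e+5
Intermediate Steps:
j = 244036
b = -51942 (b = 6 - (-125 - 208)*(-156) = 6 - (-333)*(-156) = 6 - 1*51948 = 6 - 51948 = -51942)
(j - 113620/71324) + b = (244036 - 113620/71324) - 51942 = (244036 - 113620*1/71324) - 51942 = (244036 - 28405/17831) - 51942 = 4351377511/17831 - 51942 = 3425199709/17831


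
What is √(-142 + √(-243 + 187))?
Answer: √(-142 + 2*I*√14) ≈ 0.31388 + 11.921*I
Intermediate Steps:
√(-142 + √(-243 + 187)) = √(-142 + √(-56)) = √(-142 + 2*I*√14)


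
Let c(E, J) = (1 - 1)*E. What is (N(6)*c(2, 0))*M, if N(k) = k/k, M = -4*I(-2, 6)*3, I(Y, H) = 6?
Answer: 0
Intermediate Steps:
c(E, J) = 0 (c(E, J) = 0*E = 0)
M = -72 (M = -4*6*3 = -24*3 = -72)
N(k) = 1
(N(6)*c(2, 0))*M = (1*0)*(-72) = 0*(-72) = 0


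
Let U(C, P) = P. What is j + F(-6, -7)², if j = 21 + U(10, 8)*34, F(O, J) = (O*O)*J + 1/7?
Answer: 3122526/49 ≈ 63725.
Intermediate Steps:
F(O, J) = ⅐ + J*O² (F(O, J) = O²*J + ⅐ = J*O² + ⅐ = ⅐ + J*O²)
j = 293 (j = 21 + 8*34 = 21 + 272 = 293)
j + F(-6, -7)² = 293 + (⅐ - 7*(-6)²)² = 293 + (⅐ - 7*36)² = 293 + (⅐ - 252)² = 293 + (-1763/7)² = 293 + 3108169/49 = 3122526/49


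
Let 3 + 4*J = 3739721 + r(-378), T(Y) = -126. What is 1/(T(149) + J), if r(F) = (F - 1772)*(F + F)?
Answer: 2/2682307 ≈ 7.4563e-7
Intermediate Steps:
r(F) = 2*F*(-1772 + F) (r(F) = (-1772 + F)*(2*F) = 2*F*(-1772 + F))
J = 2682559/2 (J = -3/4 + (3739721 + 2*(-378)*(-1772 - 378))/4 = -3/4 + (3739721 + 2*(-378)*(-2150))/4 = -3/4 + (3739721 + 1625400)/4 = -3/4 + (1/4)*5365121 = -3/4 + 5365121/4 = 2682559/2 ≈ 1.3413e+6)
1/(T(149) + J) = 1/(-126 + 2682559/2) = 1/(2682307/2) = 2/2682307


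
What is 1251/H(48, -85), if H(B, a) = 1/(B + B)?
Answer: 120096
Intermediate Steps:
H(B, a) = 1/(2*B)
1251/H(48, -85) = 1251/(((½)/48)) = 1251/(((½)*(1/48))) = 1251/(1/96) = 1251*96 = 120096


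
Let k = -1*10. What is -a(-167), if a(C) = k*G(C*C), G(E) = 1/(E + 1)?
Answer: 1/2789 ≈ 0.00035855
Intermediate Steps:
G(E) = 1/(1 + E)
k = -10
a(C) = -10/(1 + C²) (a(C) = -10/(1 + C*C) = -10/(1 + C²))
-a(-167) = -(-10)/(1 + (-167)²) = -(-10)/(1 + 27889) = -(-10)/27890 = -1*(-1/2789) = 1/2789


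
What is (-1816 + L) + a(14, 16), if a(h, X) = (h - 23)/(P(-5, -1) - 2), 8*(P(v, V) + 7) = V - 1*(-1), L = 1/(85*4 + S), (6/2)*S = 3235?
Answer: -7722822/4255 ≈ -1815.0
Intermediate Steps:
S = 3235/3 (S = (⅓)*3235 = 3235/3 ≈ 1078.3)
L = 3/4255 (L = 1/(85*4 + 3235/3) = 1/(340 + 3235/3) = 1/(4255/3) = 3/4255 ≈ 0.00070505)
P(v, V) = -55/8 + V/8 (P(v, V) = -7 + (V - 1*(-1))/8 = -7 + (V + 1)/8 = -7 + (1 + V)/8 = -7 + (⅛ + V/8) = -55/8 + V/8)
a(h, X) = 23/9 - h/9 (a(h, X) = (h - 23)/((-55/8 + (⅛)*(-1)) - 2) = (-23 + h)/((-55/8 - ⅛) - 2) = (-23 + h)/(-7 - 2) = (-23 + h)/(-9) = (-23 + h)*(-⅑) = 23/9 - h/9)
(-1816 + L) + a(14, 16) = (-1816 + 3/4255) + (23/9 - ⅑*14) = -7727077/4255 + (23/9 - 14/9) = -7727077/4255 + 1 = -7722822/4255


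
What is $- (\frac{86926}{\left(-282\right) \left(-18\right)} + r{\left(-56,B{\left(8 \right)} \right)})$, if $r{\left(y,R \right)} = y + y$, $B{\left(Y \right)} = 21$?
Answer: $\frac{240793}{2538} \approx 94.875$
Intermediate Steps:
$r{\left(y,R \right)} = 2 y$
$- (\frac{86926}{\left(-282\right) \left(-18\right)} + r{\left(-56,B{\left(8 \right)} \right)}) = - (\frac{86926}{\left(-282\right) \left(-18\right)} + 2 \left(-56\right)) = - (\frac{86926}{5076} - 112) = - (86926 \cdot \frac{1}{5076} - 112) = - (\frac{43463}{2538} - 112) = \left(-1\right) \left(- \frac{240793}{2538}\right) = \frac{240793}{2538}$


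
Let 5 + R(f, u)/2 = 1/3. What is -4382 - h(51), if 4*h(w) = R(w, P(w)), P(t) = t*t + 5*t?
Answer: -13139/3 ≈ -4379.7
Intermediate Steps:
P(t) = t² + 5*t
R(f, u) = -28/3 (R(f, u) = -10 + 2/3 = -10 + 2*(⅓) = -10 + ⅔ = -28/3)
h(w) = -7/3 (h(w) = (¼)*(-28/3) = -7/3)
-4382 - h(51) = -4382 - 1*(-7/3) = -4382 + 7/3 = -13139/3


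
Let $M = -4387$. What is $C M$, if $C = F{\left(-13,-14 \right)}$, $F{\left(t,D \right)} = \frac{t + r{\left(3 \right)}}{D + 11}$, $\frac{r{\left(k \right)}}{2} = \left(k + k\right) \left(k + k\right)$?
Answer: $\frac{258833}{3} \approx 86278.0$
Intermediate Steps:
$r{\left(k \right)} = 8 k^{2}$ ($r{\left(k \right)} = 2 \left(k + k\right) \left(k + k\right) = 2 \cdot 2 k 2 k = 2 \cdot 4 k^{2} = 8 k^{2}$)
$F{\left(t,D \right)} = \frac{72 + t}{11 + D}$ ($F{\left(t,D \right)} = \frac{t + 8 \cdot 3^{2}}{D + 11} = \frac{t + 8 \cdot 9}{11 + D} = \frac{t + 72}{11 + D} = \frac{72 + t}{11 + D}$)
$C = - \frac{59}{3}$ ($C = \frac{72 - 13}{11 - 14} = \frac{1}{-3} \cdot 59 = \left(- \frac{1}{3}\right) 59 = - \frac{59}{3} \approx -19.667$)
$C M = \left(- \frac{59}{3}\right) \left(-4387\right) = \frac{258833}{3}$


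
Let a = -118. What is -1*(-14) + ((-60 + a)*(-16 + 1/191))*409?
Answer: 222412784/191 ≈ 1.1645e+6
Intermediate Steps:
-1*(-14) + ((-60 + a)*(-16 + 1/191))*409 = -1*(-14) + ((-60 - 118)*(-16 + 1/191))*409 = 14 - 178*(-16 + 1/191)*409 = 14 - 178*(-3055/191)*409 = 14 + (543790/191)*409 = 14 + 222410110/191 = 222412784/191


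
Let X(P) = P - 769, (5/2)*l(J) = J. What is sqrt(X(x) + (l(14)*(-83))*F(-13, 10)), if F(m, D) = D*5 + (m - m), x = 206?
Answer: I*sqrt(23803) ≈ 154.28*I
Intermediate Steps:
l(J) = 2*J/5
X(P) = -769 + P
F(m, D) = 5*D (F(m, D) = 5*D + 0 = 5*D)
sqrt(X(x) + (l(14)*(-83))*F(-13, 10)) = sqrt((-769 + 206) + (((2/5)*14)*(-83))*(5*10)) = sqrt(-563 + ((28/5)*(-83))*50) = sqrt(-563 - 2324/5*50) = sqrt(-563 - 23240) = sqrt(-23803) = I*sqrt(23803)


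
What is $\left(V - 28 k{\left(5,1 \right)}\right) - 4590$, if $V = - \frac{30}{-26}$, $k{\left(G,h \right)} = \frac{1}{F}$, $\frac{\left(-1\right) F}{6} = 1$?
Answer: $- \frac{178783}{39} \approx -4584.2$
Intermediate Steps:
$F = -6$ ($F = \left(-6\right) 1 = -6$)
$k{\left(G,h \right)} = - \frac{1}{6}$ ($k{\left(G,h \right)} = \frac{1}{-6} = - \frac{1}{6}$)
$V = \frac{15}{13}$ ($V = \left(-30\right) \left(- \frac{1}{26}\right) = \frac{15}{13} \approx 1.1538$)
$\left(V - 28 k{\left(5,1 \right)}\right) - 4590 = \left(\frac{15}{13} - - \frac{14}{3}\right) - 4590 = \left(\frac{15}{13} + \frac{14}{3}\right) - 4590 = \frac{227}{39} - 4590 = - \frac{178783}{39}$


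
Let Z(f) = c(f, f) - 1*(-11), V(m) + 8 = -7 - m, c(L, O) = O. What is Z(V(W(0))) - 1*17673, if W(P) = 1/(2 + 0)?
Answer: -35355/2 ≈ -17678.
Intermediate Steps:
W(P) = ½ (W(P) = 1/2 = ½)
V(m) = -15 - m (V(m) = -8 + (-7 - m) = -15 - m)
Z(f) = 11 + f (Z(f) = f - 1*(-11) = f + 11 = 11 + f)
Z(V(W(0))) - 1*17673 = (11 + (-15 - 1*½)) - 1*17673 = (11 + (-15 - ½)) - 17673 = (11 - 31/2) - 17673 = -9/2 - 17673 = -35355/2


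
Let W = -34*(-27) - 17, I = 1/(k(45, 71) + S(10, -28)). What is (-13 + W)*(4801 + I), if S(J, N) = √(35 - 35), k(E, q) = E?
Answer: 63949616/15 ≈ 4.2633e+6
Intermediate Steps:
S(J, N) = 0 (S(J, N) = √0 = 0)
I = 1/45 (I = 1/(45 + 0) = 1/45 ≈ 0.022222)
W = 901 (W = 918 - 17 = 901)
(-13 + W)*(4801 + I) = (-13 + 901)*(4801 + 1/45) = 888*(216046/45) = 63949616/15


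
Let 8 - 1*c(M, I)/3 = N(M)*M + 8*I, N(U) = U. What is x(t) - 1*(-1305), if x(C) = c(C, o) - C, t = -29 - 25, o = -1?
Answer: -7341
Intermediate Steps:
c(M, I) = 24 - 24*I - 3*M² (c(M, I) = 24 - 3*(M*M + 8*I) = 24 - 3*(M² + 8*I) = 24 + (-24*I - 3*M²) = 24 - 24*I - 3*M²)
t = -54
x(C) = 48 - C - 3*C² (x(C) = (24 - 24*(-1) - 3*C²) - C = (24 + 24 - 3*C²) - C = (48 - 3*C²) - C = 48 - C - 3*C²)
x(t) - 1*(-1305) = (48 - 1*(-54) - 3*(-54)²) - 1*(-1305) = (48 + 54 - 3*2916) + 1305 = (48 + 54 - 8748) + 1305 = -8646 + 1305 = -7341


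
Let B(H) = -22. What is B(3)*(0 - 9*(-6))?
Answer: -1188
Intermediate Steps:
B(3)*(0 - 9*(-6)) = -22*(0 - 9*(-6)) = -22*(0 + 54) = -22*54 = -1188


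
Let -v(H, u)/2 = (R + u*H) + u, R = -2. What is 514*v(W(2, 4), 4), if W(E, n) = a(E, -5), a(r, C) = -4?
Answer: 14392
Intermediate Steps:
W(E, n) = -4
v(H, u) = 4 - 2*u - 2*H*u (v(H, u) = -2*((-2 + u*H) + u) = -2*((-2 + H*u) + u) = -2*(-2 + u + H*u) = 4 - 2*u - 2*H*u)
514*v(W(2, 4), 4) = 514*(4 - 2*4 - 2*(-4)*4) = 514*(4 - 8 + 32) = 514*28 = 14392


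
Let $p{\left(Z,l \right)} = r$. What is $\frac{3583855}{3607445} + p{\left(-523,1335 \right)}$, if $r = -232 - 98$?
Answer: $- \frac{237374599}{721489} \approx -329.01$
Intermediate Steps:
$r = -330$ ($r = -232 - 98 = -330$)
$p{\left(Z,l \right)} = -330$
$\frac{3583855}{3607445} + p{\left(-523,1335 \right)} = \frac{3583855}{3607445} - 330 = 3583855 \cdot \frac{1}{3607445} - 330 = \frac{716771}{721489} - 330 = - \frac{237374599}{721489}$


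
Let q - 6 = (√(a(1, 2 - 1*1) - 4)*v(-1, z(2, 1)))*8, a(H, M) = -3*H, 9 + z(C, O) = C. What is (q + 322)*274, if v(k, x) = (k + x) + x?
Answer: 89872 - 32880*I*√7 ≈ 89872.0 - 86992.0*I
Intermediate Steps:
z(C, O) = -9 + C
v(k, x) = k + 2*x
q = 6 - 120*I*√7 (q = 6 + (√(-3*1 - 4)*(-1 + 2*(-9 + 2)))*8 = 6 + (√(-3 - 4)*(-1 + 2*(-7)))*8 = 6 + (√(-7)*(-1 - 14))*8 = 6 + ((I*√7)*(-15))*8 = 6 - 15*I*√7*8 = 6 - 120*I*√7 ≈ 6.0 - 317.49*I)
(q + 322)*274 = ((6 - 120*I*√7) + 322)*274 = (328 - 120*I*√7)*274 = 89872 - 32880*I*√7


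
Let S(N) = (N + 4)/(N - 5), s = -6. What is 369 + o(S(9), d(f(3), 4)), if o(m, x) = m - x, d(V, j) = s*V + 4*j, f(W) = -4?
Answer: 1329/4 ≈ 332.25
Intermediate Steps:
S(N) = (4 + N)/(-5 + N)
d(V, j) = -6*V + 4*j
369 + o(S(9), d(f(3), 4)) = 369 + ((4 + 9)/(-5 + 9) - (-6*(-4) + 4*4)) = 369 + (13/4 - (24 + 16)) = 369 + ((¼)*13 - 1*40) = 369 + (13/4 - 40) = 369 - 147/4 = 1329/4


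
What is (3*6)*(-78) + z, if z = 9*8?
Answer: -1332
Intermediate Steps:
z = 72
(3*6)*(-78) + z = (3*6)*(-78) + 72 = 18*(-78) + 72 = -1404 + 72 = -1332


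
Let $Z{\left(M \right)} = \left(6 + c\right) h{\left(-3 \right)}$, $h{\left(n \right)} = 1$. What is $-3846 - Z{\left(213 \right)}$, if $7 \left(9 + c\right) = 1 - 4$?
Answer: $- \frac{26898}{7} \approx -3842.6$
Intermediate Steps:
$c = - \frac{66}{7}$ ($c = -9 + \frac{1 - 4}{7} = -9 + \frac{1}{7} \left(-3\right) = -9 - \frac{3}{7} = - \frac{66}{7} \approx -9.4286$)
$Z{\left(M \right)} = - \frac{24}{7}$ ($Z{\left(M \right)} = \left(6 - \frac{66}{7}\right) 1 = \left(- \frac{24}{7}\right) 1 = - \frac{24}{7}$)
$-3846 - Z{\left(213 \right)} = -3846 - - \frac{24}{7} = -3846 + \frac{24}{7} = - \frac{26898}{7}$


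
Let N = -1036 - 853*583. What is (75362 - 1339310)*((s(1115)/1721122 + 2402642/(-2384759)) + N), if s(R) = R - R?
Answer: 1502090059151944836/2384759 ≈ 6.2987e+11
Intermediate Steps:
s(R) = 0
N = -498335 (N = -1036 - 497299 = -498335)
(75362 - 1339310)*((s(1115)/1721122 + 2402642/(-2384759)) + N) = (75362 - 1339310)*((0/1721122 + 2402642/(-2384759)) - 498335) = -1263948*((0*(1/1721122) + 2402642*(-1/2384759)) - 498335) = -1263948*((0 - 2402642/2384759) - 498335) = -1263948*(-2402642/2384759 - 498335) = -1263948*(-1188411278907/2384759) = 1502090059151944836/2384759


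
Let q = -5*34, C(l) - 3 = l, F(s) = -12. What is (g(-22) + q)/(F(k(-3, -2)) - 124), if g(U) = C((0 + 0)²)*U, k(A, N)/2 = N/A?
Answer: 59/34 ≈ 1.7353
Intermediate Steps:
k(A, N) = 2*N/A (k(A, N) = 2*(N/A) = 2*N/A)
C(l) = 3 + l
q = -170
g(U) = 3*U (g(U) = (3 + (0 + 0)²)*U = (3 + 0²)*U = (3 + 0)*U = 3*U)
(g(-22) + q)/(F(k(-3, -2)) - 124) = (3*(-22) - 170)/(-12 - 124) = (-66 - 170)/(-136) = -236*(-1/136) = 59/34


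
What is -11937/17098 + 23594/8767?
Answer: 298758533/149898166 ≈ 1.9931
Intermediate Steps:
-11937/17098 + 23594/8767 = 298758533/149898166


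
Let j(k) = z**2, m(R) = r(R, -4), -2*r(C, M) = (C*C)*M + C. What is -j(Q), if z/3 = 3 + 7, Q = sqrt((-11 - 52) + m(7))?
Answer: -900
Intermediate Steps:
r(C, M) = -C/2 - M*C**2/2 (r(C, M) = -((C*C)*M + C)/2 = -(C**2*M + C)/2 = -(M*C**2 + C)/2 = -(C + M*C**2)/2 = -C/2 - M*C**2/2)
m(R) = -R*(1 - 4*R)/2 (m(R) = -R*(1 + R*(-4))/2 = -R*(1 - 4*R)/2)
Q = 3*sqrt(14)/2 (Q = sqrt((-11 - 52) + (1/2)*7*(-1 + 4*7)) = sqrt(-63 + (1/2)*7*(-1 + 28)) = sqrt(-63 + (1/2)*7*27) = sqrt(-63 + 189/2) = sqrt(63/2) = 3*sqrt(14)/2 ≈ 5.6125)
z = 30 (z = 3*(3 + 7) = 3*10 = 30)
j(k) = 900 (j(k) = 30**2 = 900)
-j(Q) = -1*900 = -900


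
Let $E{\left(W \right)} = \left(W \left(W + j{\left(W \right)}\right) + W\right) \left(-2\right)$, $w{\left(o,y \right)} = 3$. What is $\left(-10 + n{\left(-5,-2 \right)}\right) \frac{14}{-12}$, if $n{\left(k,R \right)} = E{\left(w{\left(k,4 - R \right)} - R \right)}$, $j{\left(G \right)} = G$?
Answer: $140$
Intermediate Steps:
$E{\left(W \right)} = - 4 W^{2} - 2 W$ ($E{\left(W \right)} = \left(W \left(W + W\right) + W\right) \left(-2\right) = \left(W 2 W + W\right) \left(-2\right) = \left(2 W^{2} + W\right) \left(-2\right) = \left(W + 2 W^{2}\right) \left(-2\right) = - 4 W^{2} - 2 W$)
$n{\left(k,R \right)} = - 2 \left(3 - R\right) \left(7 - 2 R\right)$ ($n{\left(k,R \right)} = - 2 \left(3 - R\right) \left(1 + 2 \left(3 - R\right)\right) = - 2 \left(3 - R\right) \left(1 - \left(-6 + 2 R\right)\right) = - 2 \left(3 - R\right) \left(7 - 2 R\right)$)
$\left(-10 + n{\left(-5,-2 \right)}\right) \frac{14}{-12} = \left(-10 - \left(94 + 16\right)\right) \frac{14}{-12} = \left(-10 - 110\right) 14 \left(- \frac{1}{12}\right) = \left(-10 - 110\right) \left(- \frac{7}{6}\right) = \left(-120\right) \left(- \frac{7}{6}\right) = 140$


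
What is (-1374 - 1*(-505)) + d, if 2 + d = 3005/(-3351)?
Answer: -2921726/3351 ≈ -871.90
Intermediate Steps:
d = -9707/3351 (d = -2 + 3005/(-3351) = -2 + 3005*(-1/3351) = -2 - 3005/3351 = -9707/3351 ≈ -2.8967)
(-1374 - 1*(-505)) + d = (-1374 - 1*(-505)) - 9707/3351 = (-1374 + 505) - 9707/3351 = -869 - 9707/3351 = -2921726/3351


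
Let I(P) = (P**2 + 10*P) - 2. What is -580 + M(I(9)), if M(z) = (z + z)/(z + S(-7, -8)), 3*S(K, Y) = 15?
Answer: -50291/87 ≈ -578.06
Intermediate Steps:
I(P) = -2 + P**2 + 10*P
S(K, Y) = 5 (S(K, Y) = (1/3)*15 = 5)
M(z) = 2*z/(5 + z) (M(z) = (z + z)/(z + 5) = (2*z)/(5 + z) = 2*z/(5 + z))
-580 + M(I(9)) = -580 + 2*(-2 + 9**2 + 10*9)/(5 + (-2 + 9**2 + 10*9)) = -580 + 2*(-2 + 81 + 90)/(5 + (-2 + 81 + 90)) = -580 + 2*169/(5 + 169) = -580 + 2*169/174 = -580 + 2*169*(1/174) = -580 + 169/87 = -50291/87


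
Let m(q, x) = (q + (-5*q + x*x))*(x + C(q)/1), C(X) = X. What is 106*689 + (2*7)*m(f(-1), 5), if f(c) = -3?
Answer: 74070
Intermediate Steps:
m(q, x) = (q + x)*(x**2 - 4*q) (m(q, x) = (q + (-5*q + x*x))*(x + q/1) = (q + (-5*q + x**2))*(x + q*1) = (q + (x**2 - 5*q))*(x + q) = (x**2 - 4*q)*(q + x) = (q + x)*(x**2 - 4*q))
106*689 + (2*7)*m(f(-1), 5) = 106*689 + (2*7)*(5**3 - 4*(-3)**2 - 3*5**2 - 4*(-3)*5) = 73034 + 14*(125 - 4*9 - 3*25 + 60) = 73034 + 14*(125 - 36 - 75 + 60) = 73034 + 14*74 = 73034 + 1036 = 74070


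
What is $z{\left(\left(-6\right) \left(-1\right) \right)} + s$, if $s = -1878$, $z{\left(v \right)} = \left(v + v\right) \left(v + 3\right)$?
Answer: $-1770$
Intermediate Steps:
$z{\left(v \right)} = 2 v \left(3 + v\right)$
$z{\left(\left(-6\right) \left(-1\right) \right)} + s = 2 \left(\left(-6\right) \left(-1\right)\right) \left(3 - -6\right) - 1878 = 2 \cdot 6 \left(3 + 6\right) - 1878 = 2 \cdot 6 \cdot 9 - 1878 = 108 - 1878 = -1770$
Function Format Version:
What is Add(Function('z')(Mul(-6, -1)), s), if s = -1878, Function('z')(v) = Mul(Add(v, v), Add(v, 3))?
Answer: -1770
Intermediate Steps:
Function('z')(v) = Mul(2, v, Add(3, v)) (Function('z')(v) = Mul(Mul(2, v), Add(3, v)) = Mul(2, v, Add(3, v)))
Add(Function('z')(Mul(-6, -1)), s) = Add(Mul(2, Mul(-6, -1), Add(3, Mul(-6, -1))), -1878) = Add(Mul(2, 6, Add(3, 6)), -1878) = Add(Mul(2, 6, 9), -1878) = Add(108, -1878) = -1770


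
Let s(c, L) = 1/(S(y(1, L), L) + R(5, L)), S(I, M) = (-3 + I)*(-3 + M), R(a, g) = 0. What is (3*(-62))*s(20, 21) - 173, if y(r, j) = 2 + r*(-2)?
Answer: -1526/9 ≈ -169.56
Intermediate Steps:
y(r, j) = 2 - 2*r
s(c, L) = 1/(9 - 3*L) (s(c, L) = 1/((9 - 3*(2 - 2*1) - 3*L + (2 - 2*1)*L) + 0) = 1/((9 - 3*(2 - 2) - 3*L + (2 - 2)*L) + 0) = 1/((9 - 3*0 - 3*L + 0*L) + 0) = 1/((9 + 0 - 3*L + 0) + 0) = 1/((9 - 3*L) + 0) = 1/(9 - 3*L))
(3*(-62))*s(20, 21) - 173 = (3*(-62))*(-1/(-9 + 3*21)) - 173 = -(-186)/(-9 + 63) - 173 = -(-186)/54 - 173 = -186*(-1/54) - 173 = 31/9 - 173 = -1526/9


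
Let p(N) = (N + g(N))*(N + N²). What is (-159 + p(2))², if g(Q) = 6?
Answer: 12321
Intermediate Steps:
p(N) = (6 + N)*(N + N²) (p(N) = (N + 6)*(N + N²) = (6 + N)*(N + N²))
(-159 + p(2))² = (-159 + 2*(6 + 2² + 7*2))² = (-159 + 2*(6 + 4 + 14))² = (-159 + 2*24)² = (-159 + 48)² = (-111)² = 12321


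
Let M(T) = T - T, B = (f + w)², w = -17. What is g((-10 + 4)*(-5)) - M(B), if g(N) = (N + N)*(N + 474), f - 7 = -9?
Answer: 30240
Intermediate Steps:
f = -2 (f = 7 - 9 = -2)
B = 361 (B = (-2 - 17)² = (-19)² = 361)
M(T) = 0
g(N) = 2*N*(474 + N) (g(N) = (2*N)*(474 + N) = 2*N*(474 + N))
g((-10 + 4)*(-5)) - M(B) = 2*((-10 + 4)*(-5))*(474 + (-10 + 4)*(-5)) - 1*0 = 2*(-6*(-5))*(474 - 6*(-5)) + 0 = 2*30*(474 + 30) + 0 = 2*30*504 + 0 = 30240 + 0 = 30240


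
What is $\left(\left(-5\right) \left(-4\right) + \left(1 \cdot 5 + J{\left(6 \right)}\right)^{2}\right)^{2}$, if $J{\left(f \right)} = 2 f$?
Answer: $95481$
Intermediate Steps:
$\left(\left(-5\right) \left(-4\right) + \left(1 \cdot 5 + J{\left(6 \right)}\right)^{2}\right)^{2} = \left(\left(-5\right) \left(-4\right) + \left(1 \cdot 5 + 2 \cdot 6\right)^{2}\right)^{2} = \left(20 + \left(5 + 12\right)^{2}\right)^{2} = \left(20 + 17^{2}\right)^{2} = \left(20 + 289\right)^{2} = 309^{2} = 95481$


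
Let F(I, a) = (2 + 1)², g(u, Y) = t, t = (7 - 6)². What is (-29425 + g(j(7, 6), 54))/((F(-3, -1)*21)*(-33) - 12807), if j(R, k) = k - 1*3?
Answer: 2452/1587 ≈ 1.5451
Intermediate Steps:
j(R, k) = -3 + k (j(R, k) = k - 3 = -3 + k)
t = 1 (t = 1² = 1)
g(u, Y) = 1
F(I, a) = 9 (F(I, a) = 3² = 9)
(-29425 + g(j(7, 6), 54))/((F(-3, -1)*21)*(-33) - 12807) = (-29425 + 1)/((9*21)*(-33) - 12807) = -29424/(189*(-33) - 12807) = -29424/(-6237 - 12807) = -29424/(-19044) = -29424*(-1/19044) = 2452/1587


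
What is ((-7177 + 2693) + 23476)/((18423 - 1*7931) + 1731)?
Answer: 18992/12223 ≈ 1.5538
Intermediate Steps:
((-7177 + 2693) + 23476)/((18423 - 1*7931) + 1731) = (-4484 + 23476)/((18423 - 7931) + 1731) = 18992/(10492 + 1731) = 18992/12223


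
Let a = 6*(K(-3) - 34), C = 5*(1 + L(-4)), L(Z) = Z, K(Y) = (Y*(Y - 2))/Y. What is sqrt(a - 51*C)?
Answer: 3*sqrt(59) ≈ 23.043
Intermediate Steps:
K(Y) = -2 + Y (K(Y) = (Y*(-2 + Y))/Y = -2 + Y)
C = -15 (C = 5*(1 - 4) = 5*(-3) = -15)
a = -234 (a = 6*((-2 - 3) - 34) = 6*(-5 - 34) = 6*(-39) = -234)
sqrt(a - 51*C) = sqrt(-234 - 51*(-15)) = sqrt(-234 + 765) = sqrt(531) = 3*sqrt(59)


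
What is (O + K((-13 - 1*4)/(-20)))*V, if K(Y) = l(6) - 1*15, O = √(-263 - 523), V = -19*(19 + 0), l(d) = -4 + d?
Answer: 4693 - 361*I*√786 ≈ 4693.0 - 10121.0*I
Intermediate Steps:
V = -361 (V = -19*19 = -361)
O = I*√786 (O = √(-786) = I*√786 ≈ 28.036*I)
K(Y) = -13 (K(Y) = (-4 + 6) - 1*15 = 2 - 15 = -13)
(O + K((-13 - 1*4)/(-20)))*V = (I*√786 - 13)*(-361) = (-13 + I*√786)*(-361) = 4693 - 361*I*√786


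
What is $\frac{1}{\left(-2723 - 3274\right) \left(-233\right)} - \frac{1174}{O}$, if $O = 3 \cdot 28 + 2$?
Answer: $- \frac{820215644}{60083943} \approx -13.651$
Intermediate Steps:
$O = 86$ ($O = 84 + 2 = 86$)
$\frac{1}{\left(-2723 - 3274\right) \left(-233\right)} - \frac{1174}{O} = \frac{1}{\left(-2723 - 3274\right) \left(-233\right)} - \frac{1174}{86} = \frac{1}{-5997} \left(- \frac{1}{233}\right) - \frac{587}{43} = \left(- \frac{1}{5997}\right) \left(- \frac{1}{233}\right) - \frac{587}{43} = \frac{1}{1397301} - \frac{587}{43} = - \frac{820215644}{60083943}$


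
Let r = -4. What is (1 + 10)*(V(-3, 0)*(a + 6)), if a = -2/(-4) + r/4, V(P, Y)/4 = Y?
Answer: 0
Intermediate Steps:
V(P, Y) = 4*Y
a = -1/2 (a = -2/(-4) - 4/4 = -2*(-1/4) - 4*1/4 = 1/2 - 1 = -1/2 ≈ -0.50000)
(1 + 10)*(V(-3, 0)*(a + 6)) = (1 + 10)*((4*0)*(-1/2 + 6)) = 11*(0*(11/2)) = 11*0 = 0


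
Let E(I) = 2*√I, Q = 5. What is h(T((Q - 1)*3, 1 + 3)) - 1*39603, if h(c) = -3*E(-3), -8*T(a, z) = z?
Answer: -39603 - 6*I*√3 ≈ -39603.0 - 10.392*I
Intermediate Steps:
T(a, z) = -z/8
h(c) = -6*I*√3 (h(c) = -6*√(-3) = -6*I*√3)
h(T((Q - 1)*3, 1 + 3)) - 1*39603 = -6*I*√3 - 1*39603 = -6*I*√3 - 39603 = -39603 - 6*I*√3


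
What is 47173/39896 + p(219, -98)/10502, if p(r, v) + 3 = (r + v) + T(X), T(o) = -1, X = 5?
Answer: 250039339/209493896 ≈ 1.1935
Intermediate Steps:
p(r, v) = -4 + r + v (p(r, v) = -3 + ((r + v) - 1) = -3 + (-1 + r + v) = -4 + r + v)
47173/39896 + p(219, -98)/10502 = 47173/39896 + (-4 + 219 - 98)/10502 = 47173*(1/39896) + 117*(1/10502) = 47173/39896 + 117/10502 = 250039339/209493896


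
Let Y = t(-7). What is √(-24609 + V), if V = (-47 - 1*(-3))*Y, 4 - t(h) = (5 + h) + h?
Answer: 13*I*√149 ≈ 158.69*I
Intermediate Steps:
t(h) = -1 - 2*h (t(h) = 4 - ((5 + h) + h) = 4 - (5 + 2*h) = 4 + (-5 - 2*h) = -1 - 2*h)
Y = 13 (Y = -1 - 2*(-7) = -1 + 14 = 13)
V = -572 (V = (-47 - 1*(-3))*13 = (-47 + 3)*13 = -44*13 = -572)
√(-24609 + V) = √(-24609 - 572) = √(-25181) = 13*I*√149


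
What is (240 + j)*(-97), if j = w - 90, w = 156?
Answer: -29682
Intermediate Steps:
j = 66 (j = 156 - 90 = 66)
(240 + j)*(-97) = (240 + 66)*(-97) = 306*(-97) = -29682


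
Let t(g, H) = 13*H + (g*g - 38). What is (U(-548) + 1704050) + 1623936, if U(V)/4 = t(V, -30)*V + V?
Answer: -654002398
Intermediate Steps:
t(g, H) = -38 + g² + 13*H (t(g, H) = 13*H + (g² - 38) = 13*H + (-38 + g²) = -38 + g² + 13*H)
U(V) = 4*V + 4*V*(-428 + V²) (U(V) = 4*((-38 + V² + 13*(-30))*V + V) = 4*((-38 + V² - 390)*V + V) = 4*((-428 + V²)*V + V) = 4*(V*(-428 + V²) + V) = 4*(V + V*(-428 + V²)) = 4*V + 4*V*(-428 + V²))
(U(-548) + 1704050) + 1623936 = (4*(-548)*(-427 + (-548)²) + 1704050) + 1623936 = (4*(-548)*(-427 + 300304) + 1704050) + 1623936 = (4*(-548)*299877 + 1704050) + 1623936 = (-657330384 + 1704050) + 1623936 = -655626334 + 1623936 = -654002398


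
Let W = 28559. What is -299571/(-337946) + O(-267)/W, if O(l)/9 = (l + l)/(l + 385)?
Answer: 503959358913/569432589026 ≈ 0.88502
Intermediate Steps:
O(l) = 18*l/(385 + l) (O(l) = 9*((l + l)/(l + 385)) = 9*((2*l)/(385 + l)) = 9*(2*l/(385 + l)) = 18*l/(385 + l))
-299571/(-337946) + O(-267)/W = -299571/(-337946) + (18*(-267)/(385 - 267))/28559 = -299571*(-1/337946) + (18*(-267)/118)*(1/28559) = 299571/337946 + (18*(-267)*(1/118))*(1/28559) = 299571/337946 - 2403/59*1/28559 = 299571/337946 - 2403/1684981 = 503959358913/569432589026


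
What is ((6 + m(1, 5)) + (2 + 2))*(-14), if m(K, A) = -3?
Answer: -98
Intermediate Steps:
((6 + m(1, 5)) + (2 + 2))*(-14) = ((6 - 3) + (2 + 2))*(-14) = (3 + 4)*(-14) = 7*(-14) = -98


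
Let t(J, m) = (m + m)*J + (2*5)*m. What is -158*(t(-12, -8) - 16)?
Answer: -15168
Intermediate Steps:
t(J, m) = 10*m + 2*J*m (t(J, m) = (2*m)*J + 10*m = 2*J*m + 10*m = 10*m + 2*J*m)
-158*(t(-12, -8) - 16) = -158*(2*(-8)*(5 - 12) - 16) = -158*(2*(-8)*(-7) - 16) = -158*(112 - 16) = -158*96 = -15168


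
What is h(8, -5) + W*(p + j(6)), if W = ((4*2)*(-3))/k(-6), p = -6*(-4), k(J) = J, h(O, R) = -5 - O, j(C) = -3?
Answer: 71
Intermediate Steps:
p = 24
W = 4 (W = ((4*2)*(-3))/(-6) = (8*(-3))*(-1/6) = -24*(-1/6) = 4)
h(8, -5) + W*(p + j(6)) = (-5 - 1*8) + 4*(24 - 3) = (-5 - 8) + 4*21 = -13 + 84 = 71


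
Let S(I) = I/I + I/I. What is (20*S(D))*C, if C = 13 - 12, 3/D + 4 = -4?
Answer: 40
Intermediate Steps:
D = -3/8 (D = 3/(-4 - 4) = 3/(-8) = 3*(-⅛) = -3/8 ≈ -0.37500)
S(I) = 2 (S(I) = 1 + 1 = 2)
C = 1
(20*S(D))*C = (20*2)*1 = 40*1 = 40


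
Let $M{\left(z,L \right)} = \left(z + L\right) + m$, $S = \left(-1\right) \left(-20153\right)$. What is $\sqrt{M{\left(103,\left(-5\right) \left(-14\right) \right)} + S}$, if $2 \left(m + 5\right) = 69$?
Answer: $\frac{\sqrt{81422}}{2} \approx 142.67$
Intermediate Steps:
$S = 20153$
$m = \frac{59}{2}$ ($m = -5 + \frac{1}{2} \cdot 69 = -5 + \frac{69}{2} = \frac{59}{2} \approx 29.5$)
$M{\left(z,L \right)} = \frac{59}{2} + L + z$ ($M{\left(z,L \right)} = \left(z + L\right) + \frac{59}{2} = \left(L + z\right) + \frac{59}{2} = \frac{59}{2} + L + z$)
$\sqrt{M{\left(103,\left(-5\right) \left(-14\right) \right)} + S} = \sqrt{\left(\frac{59}{2} - -70 + 103\right) + 20153} = \sqrt{\left(\frac{59}{2} + 70 + 103\right) + 20153} = \sqrt{\frac{405}{2} + 20153} = \sqrt{\frac{40711}{2}} = \frac{\sqrt{81422}}{2}$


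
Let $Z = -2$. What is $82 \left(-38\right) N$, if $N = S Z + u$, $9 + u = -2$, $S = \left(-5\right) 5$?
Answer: $-121524$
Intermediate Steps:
$S = -25$
$u = -11$ ($u = -9 - 2 = -11$)
$N = 39$ ($N = \left(-25\right) \left(-2\right) - 11 = 50 - 11 = 39$)
$82 \left(-38\right) N = 82 \left(-38\right) 39 = \left(-3116\right) 39 = -121524$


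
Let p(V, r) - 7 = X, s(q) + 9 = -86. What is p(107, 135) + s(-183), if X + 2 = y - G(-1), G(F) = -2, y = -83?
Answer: -171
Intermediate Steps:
s(q) = -95 (s(q) = -9 - 86 = -95)
X = -83 (X = -2 + (-83 - 1*(-2)) = -2 + (-83 + 2) = -2 - 81 = -83)
p(V, r) = -76 (p(V, r) = 7 - 83 = -76)
p(107, 135) + s(-183) = -76 - 95 = -171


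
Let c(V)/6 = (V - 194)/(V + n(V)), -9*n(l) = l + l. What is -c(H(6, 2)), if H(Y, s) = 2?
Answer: 5184/7 ≈ 740.57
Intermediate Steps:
n(l) = -2*l/9 (n(l) = -(l + l)/9 = -2*l/9)
c(V) = 54*(-194 + V)/(7*V) (c(V) = 6*((V - 194)/(V - 2*V/9)) = 6*((-194 + V)/((7*V/9))) = 6*((-194 + V)*(9/(7*V))) = 6*(9*(-194 + V)/(7*V)) = 54*(-194 + V)/(7*V))
-c(H(6, 2)) = -54*(-194 + 2)/(7*2) = -54*(-192)/(7*2) = -1*(-5184/7) = 5184/7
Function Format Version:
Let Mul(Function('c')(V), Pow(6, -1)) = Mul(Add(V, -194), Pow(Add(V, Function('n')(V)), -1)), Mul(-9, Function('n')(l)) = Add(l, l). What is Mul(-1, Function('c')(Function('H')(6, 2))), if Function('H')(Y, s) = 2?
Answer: Rational(5184, 7) ≈ 740.57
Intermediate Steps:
Function('n')(l) = Mul(Rational(-2, 9), l) (Function('n')(l) = Mul(Rational(-1, 9), Add(l, l)) = Mul(Rational(-1, 9), Mul(2, l)) = Mul(Rational(-2, 9), l))
Function('c')(V) = Mul(Rational(54, 7), Pow(V, -1), Add(-194, V)) (Function('c')(V) = Mul(6, Mul(Add(V, -194), Pow(Add(V, Mul(Rational(-2, 9), V)), -1))) = Mul(6, Mul(Add(-194, V), Pow(Mul(Rational(7, 9), V), -1))) = Mul(6, Mul(Add(-194, V), Mul(Rational(9, 7), Pow(V, -1)))) = Mul(6, Mul(Rational(9, 7), Pow(V, -1), Add(-194, V))) = Mul(Rational(54, 7), Pow(V, -1), Add(-194, V)))
Mul(-1, Function('c')(Function('H')(6, 2))) = Mul(-1, Mul(Rational(54, 7), Pow(2, -1), Add(-194, 2))) = Mul(-1, Mul(Rational(54, 7), Rational(1, 2), -192)) = Mul(-1, Rational(-5184, 7)) = Rational(5184, 7)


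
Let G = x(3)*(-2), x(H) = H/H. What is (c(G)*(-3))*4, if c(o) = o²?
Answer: -48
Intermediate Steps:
x(H) = 1
G = -2 (G = 1*(-2) = -2)
(c(G)*(-3))*4 = ((-2)²*(-3))*4 = (4*(-3))*4 = -12*4 = -48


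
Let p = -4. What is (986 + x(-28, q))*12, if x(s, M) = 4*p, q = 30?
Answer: 11640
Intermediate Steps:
x(s, M) = -16 (x(s, M) = 4*(-4) = -16)
(986 + x(-28, q))*12 = (986 - 16)*12 = 970*12 = 11640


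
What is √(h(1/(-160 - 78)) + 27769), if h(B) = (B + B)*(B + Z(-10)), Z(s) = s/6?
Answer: √14156532282/714 ≈ 166.64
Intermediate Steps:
Z(s) = s/6 (Z(s) = s*(⅙) = s/6)
h(B) = 2*B*(-5/3 + B) (h(B) = (B + B)*(B + (⅙)*(-10)) = (2*B)*(B - 5/3) = (2*B)*(-5/3 + B) = 2*B*(-5/3 + B))
√(h(1/(-160 - 78)) + 27769) = √(2*(-5 + 3/(-160 - 78))/(3*(-160 - 78)) + 27769) = √((⅔)*(-5 + 3/(-238))/(-238) + 27769) = √((⅔)*(-1/238)*(-5 + 3*(-1/238)) + 27769) = √((⅔)*(-1/238)*(-5 - 3/238) + 27769) = √((⅔)*(-1/238)*(-1193/238) + 27769) = √(1193/84966 + 27769) = √(2359422047/84966) = √14156532282/714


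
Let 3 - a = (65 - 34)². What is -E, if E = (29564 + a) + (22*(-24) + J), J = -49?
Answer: -28029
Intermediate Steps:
a = -958 (a = 3 - (65 - 34)² = 3 - 1*31² = 3 - 1*961 = 3 - 961 = -958)
E = 28029 (E = (29564 - 958) + (22*(-24) - 49) = 28606 + (-528 - 49) = 28606 - 577 = 28029)
-E = -1*28029 = -28029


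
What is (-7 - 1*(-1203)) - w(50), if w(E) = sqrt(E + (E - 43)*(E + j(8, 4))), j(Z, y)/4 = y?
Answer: 1196 - 16*sqrt(2) ≈ 1173.4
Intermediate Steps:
j(Z, y) = 4*y
w(E) = sqrt(E + (-43 + E)*(16 + E)) (w(E) = sqrt(E + (E - 43)*(E + 4*4)) = sqrt(E + (-43 + E)*(E + 16)) = sqrt(E + (-43 + E)*(16 + E)))
(-7 - 1*(-1203)) - w(50) = (-7 - 1*(-1203)) - sqrt(-688 + 50**2 - 26*50) = (-7 + 1203) - sqrt(-688 + 2500 - 1300) = 1196 - sqrt(512) = 1196 - 16*sqrt(2)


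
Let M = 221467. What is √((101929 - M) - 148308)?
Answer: I*√267846 ≈ 517.54*I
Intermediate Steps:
√((101929 - M) - 148308) = √((101929 - 1*221467) - 148308) = √((101929 - 221467) - 148308) = √(-119538 - 148308) = √(-267846) = I*√267846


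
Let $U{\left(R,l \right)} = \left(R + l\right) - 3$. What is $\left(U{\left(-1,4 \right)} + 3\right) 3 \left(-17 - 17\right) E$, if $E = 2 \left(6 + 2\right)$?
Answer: $-4896$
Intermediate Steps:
$U{\left(R,l \right)} = -3 + R + l$
$E = 16$ ($E = 2 \cdot 8 = 16$)
$\left(U{\left(-1,4 \right)} + 3\right) 3 \left(-17 - 17\right) E = \left(\left(-3 - 1 + 4\right) + 3\right) 3 \left(-17 - 17\right) 16 = \left(0 + 3\right) 3 \left(-34\right) 16 = 3 \cdot 3 \left(-34\right) 16 = 9 \left(-34\right) 16 = \left(-306\right) 16 = -4896$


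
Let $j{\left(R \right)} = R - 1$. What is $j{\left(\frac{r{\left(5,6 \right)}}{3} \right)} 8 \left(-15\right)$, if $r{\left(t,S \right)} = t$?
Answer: $-80$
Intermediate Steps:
$j{\left(R \right)} = -1 + R$
$j{\left(\frac{r{\left(5,6 \right)}}{3} \right)} 8 \left(-15\right) = \left(-1 + \frac{5}{3}\right) 8 \left(-15\right) = \frac{2}{3} \cdot 8 \left(-15\right) = \frac{16}{3} \left(-15\right) = -80$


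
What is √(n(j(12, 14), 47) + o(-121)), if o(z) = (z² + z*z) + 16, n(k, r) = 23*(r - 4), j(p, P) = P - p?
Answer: √30287 ≈ 174.03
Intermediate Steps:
n(k, r) = -92 + 23*r (n(k, r) = 23*(-4 + r) = -92 + 23*r)
o(z) = 16 + 2*z² (o(z) = (z² + z²) + 16 = 2*z² + 16 = 16 + 2*z²)
√(n(j(12, 14), 47) + o(-121)) = √((-92 + 23*47) + (16 + 2*(-121)²)) = √((-92 + 1081) + (16 + 2*14641)) = √(989 + (16 + 29282)) = √(989 + 29298) = √30287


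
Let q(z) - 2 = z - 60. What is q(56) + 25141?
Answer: 25139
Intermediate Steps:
q(z) = -58 + z (q(z) = 2 + (z - 60) = 2 + (-60 + z) = -58 + z)
q(56) + 25141 = (-58 + 56) + 25141 = -2 + 25141 = 25139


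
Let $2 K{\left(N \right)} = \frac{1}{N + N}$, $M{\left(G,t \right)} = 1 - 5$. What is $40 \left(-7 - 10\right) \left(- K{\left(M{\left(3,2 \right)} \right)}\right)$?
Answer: $- \frac{85}{2} \approx -42.5$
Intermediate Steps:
$M{\left(G,t \right)} = -4$
$K{\left(N \right)} = \frac{1}{4 N}$ ($K{\left(N \right)} = \frac{1}{2 \left(N + N\right)} = \frac{1}{2 \cdot 2 N} = \frac{\frac{1}{2} \frac{1}{N}}{2} = \frac{1}{4 N}$)
$40 \left(-7 - 10\right) \left(- K{\left(M{\left(3,2 \right)} \right)}\right) = 40 \left(-7 - 10\right) \left(- \frac{1}{4 \left(-4\right)}\right) = 40 \left(-7 - 10\right) \left(- \frac{-1}{4 \cdot 4}\right) = 40 \left(-17\right) \left(\left(-1\right) \left(- \frac{1}{16}\right)\right) = \left(-680\right) \frac{1}{16} = - \frac{85}{2}$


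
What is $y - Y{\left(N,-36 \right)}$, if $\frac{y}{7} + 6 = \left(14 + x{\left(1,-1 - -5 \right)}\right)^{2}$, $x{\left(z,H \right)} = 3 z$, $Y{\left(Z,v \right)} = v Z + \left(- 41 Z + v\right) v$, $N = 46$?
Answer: $-65555$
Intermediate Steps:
$Y{\left(Z,v \right)} = Z v + v \left(v - 41 Z\right)$ ($Y{\left(Z,v \right)} = Z v + \left(v - 41 Z\right) v = Z v + v \left(v - 41 Z\right)$)
$y = 1981$ ($y = -42 + 7 \left(14 + 3 \cdot 1\right)^{2} = -42 + 7 \left(14 + 3\right)^{2} = -42 + 7 \cdot 17^{2} = -42 + 7 \cdot 289 = -42 + 2023 = 1981$)
$y - Y{\left(N,-36 \right)} = 1981 - - 36 \left(-36 - 1840\right) = 1981 - \left(-36\right) \left(-1876\right) = 1981 - 67536 = -65555$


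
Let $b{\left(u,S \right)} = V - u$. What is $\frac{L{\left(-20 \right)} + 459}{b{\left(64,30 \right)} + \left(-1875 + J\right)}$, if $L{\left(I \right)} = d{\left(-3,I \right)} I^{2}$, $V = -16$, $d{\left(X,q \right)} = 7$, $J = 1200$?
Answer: $- \frac{3259}{755} \approx -4.3166$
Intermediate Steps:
$L{\left(I \right)} = 7 I^{2}$
$b{\left(u,S \right)} = -16 - u$
$\frac{L{\left(-20 \right)} + 459}{b{\left(64,30 \right)} + \left(-1875 + J\right)} = \frac{7 \left(-20\right)^{2} + 459}{\left(-16 - 64\right) + \left(-1875 + 1200\right)} = \frac{7 \cdot 400 + 459}{\left(-16 - 64\right) - 675} = \frac{2800 + 459}{-80 - 675} = \frac{3259}{-755} = 3259 \left(- \frac{1}{755}\right) = - \frac{3259}{755}$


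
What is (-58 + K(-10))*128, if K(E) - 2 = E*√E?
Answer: -7168 - 1280*I*√10 ≈ -7168.0 - 4047.7*I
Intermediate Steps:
K(E) = 2 + E^(3/2) (K(E) = 2 + E*√E = 2 + E^(3/2))
(-58 + K(-10))*128 = (-58 + (2 + (-10)^(3/2)))*128 = (-58 + (2 - 10*I*√10))*128 = (-56 - 10*I*√10)*128 = -7168 - 1280*I*√10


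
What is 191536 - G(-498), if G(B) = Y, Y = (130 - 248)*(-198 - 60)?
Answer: 161092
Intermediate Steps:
Y = 30444 (Y = -118*(-258) = 30444)
G(B) = 30444
191536 - G(-498) = 191536 - 1*30444 = 191536 - 30444 = 161092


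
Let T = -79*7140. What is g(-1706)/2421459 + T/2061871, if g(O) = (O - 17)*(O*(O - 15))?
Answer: -1490271825135514/713248012827 ≈ -2089.4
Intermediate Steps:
g(O) = O*(-17 + O)*(-15 + O) (g(O) = (-17 + O)*(O*(-15 + O)) = O*(-17 + O)*(-15 + O))
T = -564060
g(-1706)/2421459 + T/2061871 = -1706*(255 + (-1706)**2 - 32*(-1706))/2421459 - 564060/2061871 = -1706*(255 + 2910436 + 54592)*(1/2421459) - 564060*1/2061871 = -1706*2965283*(1/2421459) - 80580/294553 = -5058772798*1/2421459 - 80580/294553 = -5058772798/2421459 - 80580/294553 = -1490271825135514/713248012827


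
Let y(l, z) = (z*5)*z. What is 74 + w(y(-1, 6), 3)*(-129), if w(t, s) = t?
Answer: -23146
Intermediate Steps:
y(l, z) = 5*z² (y(l, z) = (5*z)*z = 5*z²)
74 + w(y(-1, 6), 3)*(-129) = 74 + (5*6²)*(-129) = 74 + (5*36)*(-129) = 74 + 180*(-129) = 74 - 23220 = -23146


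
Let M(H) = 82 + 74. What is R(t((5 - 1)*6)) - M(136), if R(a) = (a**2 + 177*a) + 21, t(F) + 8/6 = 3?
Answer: 1465/9 ≈ 162.78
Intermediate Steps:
t(F) = 5/3 (t(F) = -4/3 + 3 = 5/3)
R(a) = 21 + a**2 + 177*a
M(H) = 156
R(t((5 - 1)*6)) - M(136) = (21 + (5/3)**2 + 177*(5/3)) - 1*156 = (21 + 25/9 + 295) - 156 = 2869/9 - 156 = 1465/9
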